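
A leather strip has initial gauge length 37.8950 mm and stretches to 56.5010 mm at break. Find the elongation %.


Formula: Elongation = (Lf - L0) / L0 * 100
Substituting: Elongation = (56.5010 - 37.8950) / 37.8950 * 100
Result: 49.0988 %


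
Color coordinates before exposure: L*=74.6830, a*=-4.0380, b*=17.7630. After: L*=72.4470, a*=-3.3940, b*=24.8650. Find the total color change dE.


dL = -2.2360, da = 0.6440, db = 7.1020
dE = sqrt((-2.2360)^2 + 0.6440^2 + 7.1020^2) = 7.4735


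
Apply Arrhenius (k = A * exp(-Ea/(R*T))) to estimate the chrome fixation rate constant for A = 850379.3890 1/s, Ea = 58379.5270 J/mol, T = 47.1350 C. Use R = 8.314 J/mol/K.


T_K = T_C + 273.15 = 47.1350 + 273.15 = 320.2850 K
exponent = -Ea / (R * T_K) = -58379.5270 / (8.314 * 320.2850) = -21.9237
k = A * exp(exponent) = 850379.3890 * exp(-21.9237) = 2.5602e-04 1/s


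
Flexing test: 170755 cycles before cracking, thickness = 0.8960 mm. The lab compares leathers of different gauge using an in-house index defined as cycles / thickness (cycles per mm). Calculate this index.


Formula: Index = cycles / thickness
Substituting: Index = 170755 / 0.8960
Result: 190574.7768 cycles/mm


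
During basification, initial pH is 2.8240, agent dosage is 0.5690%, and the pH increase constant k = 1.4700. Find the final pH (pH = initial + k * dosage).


Formula: pH_final = pH_initial + k * base_pct
Substituting: pH_final = 2.8240 + 1.4700 * 0.5690
Result: 3.6604


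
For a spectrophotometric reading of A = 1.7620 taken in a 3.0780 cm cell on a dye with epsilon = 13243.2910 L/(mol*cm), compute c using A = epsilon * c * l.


Formula: c = A / (epsilon * l)
Substituting: c = 1.7620 / (13243.2910 * 3.0780)
Result: 4.3226e-05 mol/L


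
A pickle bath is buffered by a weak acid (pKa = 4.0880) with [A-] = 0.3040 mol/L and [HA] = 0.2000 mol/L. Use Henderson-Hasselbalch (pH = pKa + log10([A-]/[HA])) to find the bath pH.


ratio = [A-] / [HA] = 0.3040 / 0.2000 = 1.5200
log10(ratio) = 0.1818
pH = pKa + log10(ratio) = 4.0880 + 0.1818 = 4.2698


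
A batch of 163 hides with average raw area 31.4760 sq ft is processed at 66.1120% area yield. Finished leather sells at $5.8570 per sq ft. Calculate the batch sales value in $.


Raw_total = N * avg_area = 163 * 31.4760 = 5130.5880 sq ft
Finished = Raw_total * yield / 100 = 5130.5880 * 66.1120 / 100 = 3391.9343 sq ft
Value = Finished * price = 3391.9343 * 5.8570 = 19866.5594 $


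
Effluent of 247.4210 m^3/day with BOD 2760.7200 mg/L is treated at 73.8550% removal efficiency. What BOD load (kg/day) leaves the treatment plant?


Load_in = volume * conc / 1000 = 247.4210 * 2760.7200 / 1000 = 683.0601 kg/day
Removed = Load_in * eff / 100 = 683.0601 * 73.8550 / 100 = 504.4740 kg/day
Load_out = Load_in - Removed = 683.0601 - 504.4740 = 178.5861 kg/day


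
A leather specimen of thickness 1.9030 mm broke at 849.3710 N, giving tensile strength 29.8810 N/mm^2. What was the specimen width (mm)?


Formula: w = F / (TS * t)
Substituting: w = 849.3710 / (29.8810 * 1.9030)
Result: 14.9370 mm


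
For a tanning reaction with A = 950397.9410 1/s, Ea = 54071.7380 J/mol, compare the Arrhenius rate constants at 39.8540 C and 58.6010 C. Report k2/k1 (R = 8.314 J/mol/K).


T1 = 39.8540 + 273.15 = 313.0040 K; T2 = 58.6010 + 273.15 = 331.7510 K
k1 = A * exp(-Ea/(R*T1)) = 950397.9410 * exp(-54071.7380/(8.314*313.0040)) = 8.9949e-04 1/s
k2 = A * exp(-Ea/(R*T2)) = 950397.9410 * exp(-54071.7380/(8.314*331.7510)) = 0.00291025 1/s
k2/k1 = 0.00291025 / 8.9949e-04 = 3.2354


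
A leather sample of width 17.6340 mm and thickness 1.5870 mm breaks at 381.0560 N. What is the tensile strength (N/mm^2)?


Formula: TS = force / (width * thickness)
Substituting: TS = 381.0560 / (17.6340 * 1.5870)
Result: 13.6164 N/mm^2


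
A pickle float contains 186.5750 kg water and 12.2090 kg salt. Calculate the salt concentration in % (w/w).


Formula: Conc = salt / (water + salt) * 100
Substituting: Conc = 12.2090 / (186.5750 + 12.2090) * 100
Result: 6.1418 %


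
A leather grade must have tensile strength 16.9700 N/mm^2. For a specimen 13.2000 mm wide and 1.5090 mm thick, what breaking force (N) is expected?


Formula: F = TS * w * t
Substituting: F = 16.9700 * 13.2000 * 1.5090
Result: 338.0220 N


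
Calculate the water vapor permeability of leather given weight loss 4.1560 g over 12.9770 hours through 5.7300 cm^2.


Formula: WVP = loss / (area * time)
Substituting: WVP = 4.1560 / (5.7300 * 12.9770)
Result: 0.0558916 g/(cm^2*hr)


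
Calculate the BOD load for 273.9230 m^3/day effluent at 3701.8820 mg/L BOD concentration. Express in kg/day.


Formula: BOD_load = volume * conc / 1000
Substituting: BOD_load = 273.9230 * 3701.8820 / 1000
Result: 1014.0306 kg/day


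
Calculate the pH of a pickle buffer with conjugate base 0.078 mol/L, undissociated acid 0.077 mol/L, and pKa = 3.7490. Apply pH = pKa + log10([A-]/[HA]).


ratio = [A-] / [HA] = 0.078 / 0.077 = 1.0130
log10(ratio) = 0.00560388
pH = pKa + log10(ratio) = 3.7490 + 0.00560388 = 3.7546


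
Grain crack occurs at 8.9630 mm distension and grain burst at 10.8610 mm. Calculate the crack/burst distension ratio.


Formula: Ratio = crack / burst
Substituting: Ratio = 8.9630 / 10.8610
Result: 0.8252


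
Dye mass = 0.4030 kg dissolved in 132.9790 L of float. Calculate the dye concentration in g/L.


Formula: Conc = dye_mass(kg) / volume(L) * 1000
Substituting: Conc = 0.4030 / 132.9790 * 1000
Result: 3.0306 g/L


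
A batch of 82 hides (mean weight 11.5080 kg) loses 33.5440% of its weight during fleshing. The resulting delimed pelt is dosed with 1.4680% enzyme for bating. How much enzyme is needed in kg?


Total_raw = N * avg_wt = 82 * 11.5080 = 943.6560 kg
Substrate = Total_raw * (1 - loss/100) = 943.6560 * (1 - 33.5440/100) = 627.1160 kg
Enzyme = Substrate * pct / 100 = 627.1160 * 1.4680 / 100 = 9.2061 kg


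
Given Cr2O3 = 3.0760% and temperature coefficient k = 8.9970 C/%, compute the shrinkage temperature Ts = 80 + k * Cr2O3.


Formula: Ts = 80 + k * Cr2O3
Substituting: Ts = 80 + 8.9970 * 3.0760
Result: 107.6748 C


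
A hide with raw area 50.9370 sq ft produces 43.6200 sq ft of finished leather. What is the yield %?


Formula: Yield = finished / raw * 100
Substituting: Yield = 43.6200 / 50.9370 * 100
Result: 85.6352 %


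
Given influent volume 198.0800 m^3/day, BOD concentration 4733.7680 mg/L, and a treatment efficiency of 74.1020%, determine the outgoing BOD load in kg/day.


Load_in = volume * conc / 1000 = 198.0800 * 4733.7680 / 1000 = 937.6648 kg/day
Removed = Load_in * eff / 100 = 937.6648 * 74.1020 / 100 = 694.8283 kg/day
Load_out = Load_in - Removed = 937.6648 - 694.8283 = 242.8364 kg/day


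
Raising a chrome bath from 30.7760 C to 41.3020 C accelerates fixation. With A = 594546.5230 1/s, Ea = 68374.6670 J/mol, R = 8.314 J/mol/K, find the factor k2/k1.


T1 = 30.7760 + 273.15 = 303.9260 K; T2 = 41.3020 + 273.15 = 314.4520 K
k1 = A * exp(-Ea/(R*T1)) = 594546.5230 * exp(-68374.6670/(8.314*303.9260)) = 1.0531e-06 1/s
k2 = A * exp(-Ea/(R*T2)) = 594546.5230 * exp(-68374.6670/(8.314*314.4520)) = 2.6052e-06 1/s
k2/k1 = 2.6052e-06 / 1.0531e-06 = 2.4739


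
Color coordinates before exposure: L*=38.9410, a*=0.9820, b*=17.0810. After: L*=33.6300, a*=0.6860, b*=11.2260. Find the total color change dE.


dL = -5.3110, da = -0.2960, db = -5.8550
dE = sqrt((-5.3110)^2 + (-0.2960)^2 + (-5.8550)^2) = 7.9105


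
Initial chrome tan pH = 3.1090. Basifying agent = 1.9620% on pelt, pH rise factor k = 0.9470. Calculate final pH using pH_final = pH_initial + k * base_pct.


Formula: pH_final = pH_initial + k * base_pct
Substituting: pH_final = 3.1090 + 0.9470 * 1.9620
Result: 4.9670


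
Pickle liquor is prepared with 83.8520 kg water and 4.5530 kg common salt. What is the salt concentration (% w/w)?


Formula: Conc = salt / (water + salt) * 100
Substituting: Conc = 4.5530 / (83.8520 + 4.5530) * 100
Result: 5.1502 %


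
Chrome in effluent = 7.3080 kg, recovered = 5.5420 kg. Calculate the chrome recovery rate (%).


Formula: Recovery = recovered / input * 100
Substituting: Recovery = 5.5420 / 7.3080 * 100
Result: 75.8347 %


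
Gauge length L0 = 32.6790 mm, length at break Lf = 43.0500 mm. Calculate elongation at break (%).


Formula: Elongation = (Lf - L0) / L0 * 100
Substituting: Elongation = (43.0500 - 32.6790) / 32.6790 * 100
Result: 31.7360 %


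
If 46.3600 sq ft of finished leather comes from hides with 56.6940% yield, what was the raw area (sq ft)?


Formula: raw = finished * 100 / yield
Substituting: raw = 46.3600 * 100 / 56.6940
Result: 81.7723 sq ft


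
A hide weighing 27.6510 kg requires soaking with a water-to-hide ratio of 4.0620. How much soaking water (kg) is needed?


Formula: Water = hide_weight * ratio
Substituting: Water = 27.6510 * 4.0620
Result: 112.3184 kg


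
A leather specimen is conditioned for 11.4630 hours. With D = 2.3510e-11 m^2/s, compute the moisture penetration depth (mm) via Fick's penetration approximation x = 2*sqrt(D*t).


t = 11.4630 hr * 3600 = 41266.8000 s
D * t = 2.3510e-11 * 41266.8000 = 9.7018e-07
x = 2 * sqrt(D*t) = 2 * sqrt(9.7018e-07) = 0.00196996 m = 1.9700 mm


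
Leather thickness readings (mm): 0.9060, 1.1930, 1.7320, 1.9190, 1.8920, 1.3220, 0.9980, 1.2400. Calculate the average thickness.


Formula: Average = sum / n
Substituting: Average = 11.2020 / 8
Result: 1.4002 mm


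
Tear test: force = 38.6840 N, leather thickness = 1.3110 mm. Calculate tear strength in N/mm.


Formula: Tear strength = force / thickness
Substituting: Tear strength = 38.6840 / 1.3110
Result: 29.5072 N/mm


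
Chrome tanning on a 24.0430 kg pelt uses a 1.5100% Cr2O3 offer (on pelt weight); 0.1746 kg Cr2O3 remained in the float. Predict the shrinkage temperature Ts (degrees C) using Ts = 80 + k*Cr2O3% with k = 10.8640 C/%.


Offered = pelt * offer_pct / 100 = 24.0430 * 1.5100 / 100 = 0.3630 kg
Uptake = offered - residual = 0.3630 - 0.1746 = 0.1884 kg
Cr2O3% on pelt = uptake / pelt * 100 = 0.1884 / 24.0430 * 100 = 0.7838 %
Ts = 80 + k * Cr2O3% = 80 + 10.8640 * 0.7838 = 88.5152 C


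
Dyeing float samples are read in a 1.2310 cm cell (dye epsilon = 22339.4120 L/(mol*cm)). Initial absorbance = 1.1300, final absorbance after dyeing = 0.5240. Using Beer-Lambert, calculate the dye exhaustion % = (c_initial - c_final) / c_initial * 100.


c_initial = A_i / (epsilon * l) = 1.1300 / (22339.4120 * 1.2310) = 4.1091e-05 mol/L
c_final = A_f / (epsilon * l) = 0.5240 / (22339.4120 * 1.2310) = 1.9055e-05 mol/L
Exhaustion = (c_initial - c_final) / c_initial * 100 = (4.1091e-05 - 1.9055e-05) / 4.1091e-05 * 100 = 53.6283 %


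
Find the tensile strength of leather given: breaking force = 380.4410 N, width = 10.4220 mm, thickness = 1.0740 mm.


Formula: TS = force / (width * thickness)
Substituting: TS = 380.4410 / (10.4220 * 1.0740)
Result: 33.9885 N/mm^2


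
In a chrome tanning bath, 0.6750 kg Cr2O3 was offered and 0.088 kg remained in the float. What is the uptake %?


Formula: Uptake = (offered - residual) / offered * 100
Substituting: Uptake = (0.6750 - 0.088) / 0.6750 * 100
Result: 86.9630 %


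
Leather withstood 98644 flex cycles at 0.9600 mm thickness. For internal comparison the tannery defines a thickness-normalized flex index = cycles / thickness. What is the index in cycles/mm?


Formula: Index = cycles / thickness
Substituting: Index = 98644 / 0.9600
Result: 102754.1667 cycles/mm


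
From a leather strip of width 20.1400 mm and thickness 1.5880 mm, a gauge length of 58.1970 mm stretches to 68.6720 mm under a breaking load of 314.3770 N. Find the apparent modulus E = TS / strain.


TS = F / (w * t) = 314.3770 / (20.1400 * 1.5880) = 9.8297 N/mm^2
strain = (Lf - L0) / L0 = (68.6720 - 58.1970) / 58.1970 = 0.1800
E = TS / strain = 9.8297 / 0.1800 = 54.6119 N/mm^2


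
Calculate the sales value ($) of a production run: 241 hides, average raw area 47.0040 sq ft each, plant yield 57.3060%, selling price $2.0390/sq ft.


Raw_total = N * avg_area = 241 * 47.0040 = 11327.9640 sq ft
Finished = Raw_total * yield / 100 = 11327.9640 * 57.3060 / 100 = 6491.6030 sq ft
Value = Finished * price = 6491.6030 * 2.0390 = 13236.3786 $


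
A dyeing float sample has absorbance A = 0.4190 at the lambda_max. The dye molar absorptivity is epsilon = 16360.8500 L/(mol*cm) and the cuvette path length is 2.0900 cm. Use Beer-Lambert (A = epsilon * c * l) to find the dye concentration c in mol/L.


Formula: c = A / (epsilon * l)
Substituting: c = 0.4190 / (16360.8500 * 2.0900)
Result: 1.2254e-05 mol/L


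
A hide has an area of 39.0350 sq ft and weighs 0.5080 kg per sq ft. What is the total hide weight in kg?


Formula: Weight = area * weight_per_sqft
Substituting: Weight = 39.0350 * 0.5080
Result: 19.8298 kg


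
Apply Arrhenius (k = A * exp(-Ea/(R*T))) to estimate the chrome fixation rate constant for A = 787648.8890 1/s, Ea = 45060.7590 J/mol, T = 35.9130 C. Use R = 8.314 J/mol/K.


T_K = T_C + 273.15 = 35.9130 + 273.15 = 309.0630 K
exponent = -Ea / (R * T_K) = -45060.7590 / (8.314 * 309.0630) = -17.5364
k = A * exp(exponent) = 787648.8890 * exp(-17.5364) = 0.0190701 1/s


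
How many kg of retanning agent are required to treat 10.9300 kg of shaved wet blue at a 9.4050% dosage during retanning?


Formula: Retan = substrate * pct / 100
Substituting: Retan = 10.9300 * 9.4050 / 100
Result: 1.0280 kg


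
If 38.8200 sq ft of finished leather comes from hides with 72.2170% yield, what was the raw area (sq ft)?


Formula: raw = finished * 100 / yield
Substituting: raw = 38.8200 * 100 / 72.2170
Result: 53.7547 sq ft


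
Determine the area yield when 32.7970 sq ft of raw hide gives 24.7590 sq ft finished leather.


Formula: Yield = finished / raw * 100
Substituting: Yield = 24.7590 / 32.7970 * 100
Result: 75.4917 %


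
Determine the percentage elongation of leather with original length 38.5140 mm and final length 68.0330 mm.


Formula: Elongation = (Lf - L0) / L0 * 100
Substituting: Elongation = (68.0330 - 38.5140) / 38.5140 * 100
Result: 76.6449 %


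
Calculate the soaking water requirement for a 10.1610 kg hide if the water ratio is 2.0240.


Formula: Water = hide_weight * ratio
Substituting: Water = 10.1610 * 2.0240
Result: 20.5659 kg


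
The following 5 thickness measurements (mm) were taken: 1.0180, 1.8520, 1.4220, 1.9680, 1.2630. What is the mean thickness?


Formula: Average = sum / n
Substituting: Average = 7.5230 / 5
Result: 1.5046 mm


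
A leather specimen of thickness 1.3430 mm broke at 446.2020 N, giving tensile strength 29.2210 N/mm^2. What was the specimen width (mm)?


Formula: w = F / (TS * t)
Substituting: w = 446.2020 / (29.2210 * 1.3430)
Result: 11.3700 mm


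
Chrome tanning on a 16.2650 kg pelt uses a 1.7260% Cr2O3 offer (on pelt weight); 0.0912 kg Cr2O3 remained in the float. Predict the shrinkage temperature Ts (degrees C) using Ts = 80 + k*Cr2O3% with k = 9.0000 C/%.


Offered = pelt * offer_pct / 100 = 16.2650 * 1.7260 / 100 = 0.2807 kg
Uptake = offered - residual = 0.2807 - 0.0912 = 0.1895 kg
Cr2O3% on pelt = uptake / pelt * 100 = 0.1895 / 16.2650 * 100 = 1.1653 %
Ts = 80 + k * Cr2O3% = 80 + 9.0000 * 1.1653 = 90.4876 C


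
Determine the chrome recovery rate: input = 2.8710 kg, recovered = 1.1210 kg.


Formula: Recovery = recovered / input * 100
Substituting: Recovery = 1.1210 / 2.8710 * 100
Result: 39.0456 %


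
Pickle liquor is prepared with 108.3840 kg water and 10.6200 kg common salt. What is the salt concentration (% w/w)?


Formula: Conc = salt / (water + salt) * 100
Substituting: Conc = 10.6200 / (108.3840 + 10.6200) * 100
Result: 8.9241 %


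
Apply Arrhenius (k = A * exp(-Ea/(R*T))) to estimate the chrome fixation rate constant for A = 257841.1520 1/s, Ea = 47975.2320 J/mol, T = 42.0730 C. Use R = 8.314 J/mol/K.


T_K = T_C + 273.15 = 42.0730 + 273.15 = 315.2230 K
exponent = -Ea / (R * T_K) = -47975.2320 / (8.314 * 315.2230) = -18.3058
k = A * exp(exponent) = 257841.1520 * exp(-18.3058) = 0.00289225 1/s


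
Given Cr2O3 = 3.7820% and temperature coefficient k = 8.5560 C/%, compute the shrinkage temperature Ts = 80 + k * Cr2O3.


Formula: Ts = 80 + k * Cr2O3
Substituting: Ts = 80 + 8.5560 * 3.7820
Result: 112.3588 C


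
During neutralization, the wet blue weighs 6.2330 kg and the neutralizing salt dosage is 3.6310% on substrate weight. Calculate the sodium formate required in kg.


Formula: Neutralizer = substrate * pct / 100
Substituting: Neutralizer = 6.2330 * 3.6310 / 100
Result: 0.2263 kg


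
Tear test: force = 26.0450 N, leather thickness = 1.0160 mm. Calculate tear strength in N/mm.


Formula: Tear strength = force / thickness
Substituting: Tear strength = 26.0450 / 1.0160
Result: 25.6348 N/mm


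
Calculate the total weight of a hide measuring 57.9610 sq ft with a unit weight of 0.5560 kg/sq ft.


Formula: Weight = area * weight_per_sqft
Substituting: Weight = 57.9610 * 0.5560
Result: 32.2263 kg


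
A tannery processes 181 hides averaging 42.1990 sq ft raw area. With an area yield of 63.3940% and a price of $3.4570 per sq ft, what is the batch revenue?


Raw_total = N * avg_area = 181 * 42.1990 = 7638.0190 sq ft
Finished = Raw_total * yield / 100 = 7638.0190 * 63.3940 / 100 = 4842.0458 sq ft
Value = Finished * price = 4842.0458 * 3.4570 = 16738.9522 $


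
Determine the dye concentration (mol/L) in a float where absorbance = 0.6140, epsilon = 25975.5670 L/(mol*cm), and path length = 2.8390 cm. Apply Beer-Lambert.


Formula: c = A / (epsilon * l)
Substituting: c = 0.6140 / (25975.5670 * 2.8390)
Result: 8.3260e-06 mol/L


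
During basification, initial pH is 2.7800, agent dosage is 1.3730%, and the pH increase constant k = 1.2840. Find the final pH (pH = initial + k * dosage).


Formula: pH_final = pH_initial + k * base_pct
Substituting: pH_final = 2.7800 + 1.2840 * 1.3730
Result: 4.5429


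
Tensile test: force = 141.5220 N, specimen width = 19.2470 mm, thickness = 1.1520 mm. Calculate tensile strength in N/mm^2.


Formula: TS = force / (width * thickness)
Substituting: TS = 141.5220 / (19.2470 * 1.1520)
Result: 6.3828 N/mm^2


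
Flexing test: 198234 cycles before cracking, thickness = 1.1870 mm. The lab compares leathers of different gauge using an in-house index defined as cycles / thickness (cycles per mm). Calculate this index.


Formula: Index = cycles / thickness
Substituting: Index = 198234 / 1.1870
Result: 167004.2123 cycles/mm


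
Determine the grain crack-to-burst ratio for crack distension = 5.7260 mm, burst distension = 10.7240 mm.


Formula: Ratio = crack / burst
Substituting: Ratio = 5.7260 / 10.7240
Result: 0.5339


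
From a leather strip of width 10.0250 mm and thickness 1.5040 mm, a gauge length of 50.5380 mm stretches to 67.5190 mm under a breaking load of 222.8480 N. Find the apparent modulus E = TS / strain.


TS = F / (w * t) = 222.8480 / (10.0250 * 1.5040) = 14.7801 N/mm^2
strain = (Lf - L0) / L0 = (67.5190 - 50.5380) / 50.5380 = 0.3360
E = TS / strain = 14.7801 / 0.3360 = 43.9877 N/mm^2


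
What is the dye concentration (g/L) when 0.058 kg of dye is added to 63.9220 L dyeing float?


Formula: Conc = dye_mass(kg) / volume(L) * 1000
Substituting: Conc = 0.058 / 63.9220 * 1000
Result: 0.9074 g/L


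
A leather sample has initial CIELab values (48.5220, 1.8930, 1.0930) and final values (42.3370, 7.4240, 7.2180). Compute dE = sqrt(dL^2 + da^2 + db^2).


dL = -6.1850, da = 5.5310, db = 6.1250
dE = sqrt((-6.1850)^2 + 5.5310^2 + 6.1250^2) = 10.3132


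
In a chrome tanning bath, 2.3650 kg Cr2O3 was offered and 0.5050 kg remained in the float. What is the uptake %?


Formula: Uptake = (offered - residual) / offered * 100
Substituting: Uptake = (2.3650 - 0.5050) / 2.3650 * 100
Result: 78.6469 %


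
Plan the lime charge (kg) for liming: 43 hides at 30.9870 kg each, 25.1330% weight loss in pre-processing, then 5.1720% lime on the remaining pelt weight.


Total_raw = N * avg_wt = 43 * 30.9870 = 1332.4410 kg
Substrate = Total_raw * (1 - loss/100) = 1332.4410 * (1 - 25.1330/100) = 997.5586 kg
Lime = Substrate * pct / 100 = 997.5586 * 5.1720 / 100 = 51.5937 kg


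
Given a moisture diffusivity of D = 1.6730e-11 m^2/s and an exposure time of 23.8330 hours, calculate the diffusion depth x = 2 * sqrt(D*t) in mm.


t = 23.8330 hr * 3600 = 85798.8000 s
D * t = 1.6730e-11 * 85798.8000 = 1.4354e-06
x = 2 * sqrt(D*t) = 2 * sqrt(1.4354e-06) = 0.00239618 m = 2.3962 mm


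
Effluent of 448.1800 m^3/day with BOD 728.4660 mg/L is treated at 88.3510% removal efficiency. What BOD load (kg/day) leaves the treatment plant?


Load_in = volume * conc / 1000 = 448.1800 * 728.4660 / 1000 = 326.4839 kg/day
Removed = Load_in * eff / 100 = 326.4839 * 88.3510 / 100 = 288.4518 kg/day
Load_out = Load_in - Removed = 326.4839 - 288.4518 = 38.0321 kg/day


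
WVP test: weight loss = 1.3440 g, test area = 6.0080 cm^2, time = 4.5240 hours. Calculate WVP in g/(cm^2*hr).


Formula: WVP = loss / (area * time)
Substituting: WVP = 1.3440 / (6.0080 * 4.5240)
Result: 0.0494478 g/(cm^2*hr)


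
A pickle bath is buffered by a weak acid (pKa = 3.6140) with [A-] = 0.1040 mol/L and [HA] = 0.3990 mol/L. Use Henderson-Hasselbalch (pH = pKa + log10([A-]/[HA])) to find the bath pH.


ratio = [A-] / [HA] = 0.1040 / 0.3990 = 0.2607
log10(ratio) = -0.5839
pH = pKa + log10(ratio) = 3.6140 - 0.5839 = 3.0301


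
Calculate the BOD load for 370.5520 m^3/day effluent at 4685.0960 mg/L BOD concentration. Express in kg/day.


Formula: BOD_load = volume * conc / 1000
Substituting: BOD_load = 370.5520 * 4685.0960 / 1000
Result: 1736.0717 kg/day


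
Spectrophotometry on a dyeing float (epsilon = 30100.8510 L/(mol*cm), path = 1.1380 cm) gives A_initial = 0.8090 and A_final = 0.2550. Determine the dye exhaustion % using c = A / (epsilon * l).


c_initial = A_i / (epsilon * l) = 0.8090 / (30100.8510 * 1.1380) = 2.3617e-05 mol/L
c_final = A_f / (epsilon * l) = 0.2550 / (30100.8510 * 1.1380) = 7.4442e-06 mol/L
Exhaustion = (c_initial - c_final) / c_initial * 100 = (2.3617e-05 - 7.4442e-06) / 2.3617e-05 * 100 = 68.4796 %


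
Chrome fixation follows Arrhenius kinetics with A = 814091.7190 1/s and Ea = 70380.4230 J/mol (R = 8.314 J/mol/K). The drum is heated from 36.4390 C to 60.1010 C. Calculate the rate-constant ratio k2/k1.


T1 = 36.4390 + 273.15 = 309.5890 K; T2 = 60.1010 + 273.15 = 333.2510 K
k1 = A * exp(-Ea/(R*T1)) = 814091.7190 * exp(-70380.4230/(8.314*309.5890)) = 1.0851e-06 1/s
k2 = A * exp(-Ea/(R*T2)) = 814091.7190 * exp(-70380.4230/(8.314*333.2510)) = 7.5624e-06 1/s
k2/k1 = 7.5624e-06 / 1.0851e-06 = 6.9692


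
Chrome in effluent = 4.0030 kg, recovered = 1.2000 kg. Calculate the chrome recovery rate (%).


Formula: Recovery = recovered / input * 100
Substituting: Recovery = 1.2000 / 4.0030 * 100
Result: 29.9775 %


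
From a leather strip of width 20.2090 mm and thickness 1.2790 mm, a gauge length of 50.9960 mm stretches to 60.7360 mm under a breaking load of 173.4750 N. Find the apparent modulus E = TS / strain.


TS = F / (w * t) = 173.4750 / (20.2090 * 1.2790) = 6.7115 N/mm^2
strain = (Lf - L0) / L0 = (60.7360 - 50.9960) / 50.9960 = 0.1910
E = TS / strain = 6.7115 / 0.1910 = 35.1398 N/mm^2


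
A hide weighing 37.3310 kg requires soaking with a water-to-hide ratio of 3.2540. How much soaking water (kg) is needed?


Formula: Water = hide_weight * ratio
Substituting: Water = 37.3310 * 3.2540
Result: 121.4751 kg


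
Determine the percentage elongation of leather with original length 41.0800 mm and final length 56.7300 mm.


Formula: Elongation = (Lf - L0) / L0 * 100
Substituting: Elongation = (56.7300 - 41.0800) / 41.0800 * 100
Result: 38.0964 %


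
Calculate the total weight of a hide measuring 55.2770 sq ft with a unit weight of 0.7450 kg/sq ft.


Formula: Weight = area * weight_per_sqft
Substituting: Weight = 55.2770 * 0.7450
Result: 41.1814 kg


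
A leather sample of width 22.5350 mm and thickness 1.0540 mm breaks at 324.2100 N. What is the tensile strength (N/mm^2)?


Formula: TS = force / (width * thickness)
Substituting: TS = 324.2100 / (22.5350 * 1.0540)
Result: 13.6499 N/mm^2


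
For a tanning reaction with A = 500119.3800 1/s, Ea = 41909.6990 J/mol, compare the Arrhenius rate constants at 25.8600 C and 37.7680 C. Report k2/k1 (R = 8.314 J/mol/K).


T1 = 25.8600 + 273.15 = 299.0100 K; T2 = 37.7680 + 273.15 = 310.9180 K
k1 = A * exp(-Ea/(R*T1)) = 500119.3800 * exp(-41909.6990/(8.314*299.0100)) = 0.0238519 1/s
k2 = A * exp(-Ea/(R*T2)) = 500119.3800 * exp(-41909.6990/(8.314*310.9180)) = 0.0454919 1/s
k2/k1 = 0.0454919 / 0.0238519 = 1.9073


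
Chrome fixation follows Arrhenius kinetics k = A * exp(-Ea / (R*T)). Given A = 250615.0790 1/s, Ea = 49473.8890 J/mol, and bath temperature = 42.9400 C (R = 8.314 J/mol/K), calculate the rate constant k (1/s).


T_K = T_C + 273.15 = 42.9400 + 273.15 = 316.0900 K
exponent = -Ea / (R * T_K) = -49473.8890 / (8.314 * 316.0900) = -18.8259
k = A * exp(exponent) = 250615.0790 * exp(-18.8259) = 0.00167121 1/s


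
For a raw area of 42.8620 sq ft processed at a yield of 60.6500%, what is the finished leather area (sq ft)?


Formula: finished = raw * yield / 100
Substituting: finished = 42.8620 * 60.6500 / 100
Result: 25.9958 sq ft


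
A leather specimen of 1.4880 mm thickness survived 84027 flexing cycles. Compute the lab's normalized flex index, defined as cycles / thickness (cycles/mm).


Formula: Index = cycles / thickness
Substituting: Index = 84027 / 1.4880
Result: 56469.7581 cycles/mm


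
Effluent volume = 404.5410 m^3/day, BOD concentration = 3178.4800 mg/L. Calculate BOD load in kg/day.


Formula: BOD_load = volume * conc / 1000
Substituting: BOD_load = 404.5410 * 3178.4800 / 1000
Result: 1285.8255 kg/day


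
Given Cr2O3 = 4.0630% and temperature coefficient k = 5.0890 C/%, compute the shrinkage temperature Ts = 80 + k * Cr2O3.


Formula: Ts = 80 + k * Cr2O3
Substituting: Ts = 80 + 5.0890 * 4.0630
Result: 100.6766 C


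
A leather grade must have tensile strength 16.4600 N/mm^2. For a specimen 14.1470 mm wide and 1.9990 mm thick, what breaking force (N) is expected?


Formula: F = TS * w * t
Substituting: F = 16.4600 * 14.1470 * 1.9990
Result: 465.4864 N


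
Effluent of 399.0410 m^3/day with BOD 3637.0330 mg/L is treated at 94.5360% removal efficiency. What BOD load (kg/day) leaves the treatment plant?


Load_in = volume * conc / 1000 = 399.0410 * 3637.0330 / 1000 = 1451.3253 kg/day
Removed = Load_in * eff / 100 = 1451.3253 * 94.5360 / 100 = 1372.0249 kg/day
Load_out = Load_in - Removed = 1451.3253 - 1372.0249 = 79.3004 kg/day


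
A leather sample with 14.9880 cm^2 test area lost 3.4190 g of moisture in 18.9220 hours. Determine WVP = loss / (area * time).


Formula: WVP = loss / (area * time)
Substituting: WVP = 3.4190 / (14.9880 * 18.9220)
Result: 0.0120556 g/(cm^2*hr)


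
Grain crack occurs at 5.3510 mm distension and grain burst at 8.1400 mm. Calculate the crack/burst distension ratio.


Formula: Ratio = crack / burst
Substituting: Ratio = 5.3510 / 8.1400
Result: 0.6574


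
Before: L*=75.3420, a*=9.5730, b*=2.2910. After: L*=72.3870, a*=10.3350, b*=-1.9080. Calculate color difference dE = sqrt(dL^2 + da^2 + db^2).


dL = -2.9550, da = 0.7620, db = -4.1990
dE = sqrt((-2.9550)^2 + 0.7620^2 + (-4.1990)^2) = 5.1908


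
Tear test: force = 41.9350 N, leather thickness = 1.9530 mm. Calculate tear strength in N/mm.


Formula: Tear strength = force / thickness
Substituting: Tear strength = 41.9350 / 1.9530
Result: 21.4721 N/mm


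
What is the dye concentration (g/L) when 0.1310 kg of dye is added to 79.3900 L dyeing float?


Formula: Conc = dye_mass(kg) / volume(L) * 1000
Substituting: Conc = 0.1310 / 79.3900 * 1000
Result: 1.6501 g/L


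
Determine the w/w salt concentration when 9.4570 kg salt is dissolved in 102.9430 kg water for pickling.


Formula: Conc = salt / (water + salt) * 100
Substituting: Conc = 9.4570 / (102.9430 + 9.4570) * 100
Result: 8.4137 %


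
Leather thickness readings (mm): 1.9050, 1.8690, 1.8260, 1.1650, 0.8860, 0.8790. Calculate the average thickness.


Formula: Average = sum / n
Substituting: Average = 8.5300 / 6
Result: 1.4217 mm


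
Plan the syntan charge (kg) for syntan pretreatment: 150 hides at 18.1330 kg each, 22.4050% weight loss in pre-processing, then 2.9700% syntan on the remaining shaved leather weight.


Total_raw = N * avg_wt = 150 * 18.1330 = 2719.9500 kg
Substrate = Total_raw * (1 - loss/100) = 2719.9500 * (1 - 22.4050/100) = 2110.5452 kg
Syntan = Substrate * pct / 100 = 2110.5452 * 2.9700 / 100 = 62.6832 kg


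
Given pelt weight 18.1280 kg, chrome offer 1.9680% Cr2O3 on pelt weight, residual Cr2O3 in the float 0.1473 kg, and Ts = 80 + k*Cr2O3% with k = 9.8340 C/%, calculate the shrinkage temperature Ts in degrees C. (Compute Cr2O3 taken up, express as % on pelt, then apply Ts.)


Offered = pelt * offer_pct / 100 = 18.1280 * 1.9680 / 100 = 0.3568 kg
Uptake = offered - residual = 0.3568 - 0.1473 = 0.2095 kg
Cr2O3% on pelt = uptake / pelt * 100 = 0.2095 / 18.1280 * 100 = 1.1554 %
Ts = 80 + k * Cr2O3% = 80 + 9.8340 * 1.1554 = 91.3626 C


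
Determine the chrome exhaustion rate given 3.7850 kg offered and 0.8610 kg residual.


Formula: Uptake = (offered - residual) / offered * 100
Substituting: Uptake = (3.7850 - 0.8610) / 3.7850 * 100
Result: 77.2523 %


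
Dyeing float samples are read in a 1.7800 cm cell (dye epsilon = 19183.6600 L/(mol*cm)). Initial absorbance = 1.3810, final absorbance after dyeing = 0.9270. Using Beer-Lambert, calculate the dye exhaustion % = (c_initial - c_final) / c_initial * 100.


c_initial = A_i / (epsilon * l) = 1.3810 / (19183.6600 * 1.7800) = 4.0443e-05 mol/L
c_final = A_f / (epsilon * l) = 0.9270 / (19183.6600 * 1.7800) = 2.7147e-05 mol/L
Exhaustion = (c_initial - c_final) / c_initial * 100 = (4.0443e-05 - 2.7147e-05) / 4.0443e-05 * 100 = 32.8747 %


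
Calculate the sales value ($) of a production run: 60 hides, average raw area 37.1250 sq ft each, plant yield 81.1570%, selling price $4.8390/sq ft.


Raw_total = N * avg_area = 60 * 37.1250 = 2227.5000 sq ft
Finished = Raw_total * yield / 100 = 2227.5000 * 81.1570 / 100 = 1807.7722 sq ft
Value = Finished * price = 1807.7722 * 4.8390 = 8747.8096 $


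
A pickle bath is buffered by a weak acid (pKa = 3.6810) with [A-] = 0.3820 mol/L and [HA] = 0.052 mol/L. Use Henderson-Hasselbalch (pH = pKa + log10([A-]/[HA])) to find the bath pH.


ratio = [A-] / [HA] = 0.3820 / 0.052 = 7.3462
log10(ratio) = 0.8661
pH = pKa + log10(ratio) = 3.6810 + 0.8661 = 4.5471


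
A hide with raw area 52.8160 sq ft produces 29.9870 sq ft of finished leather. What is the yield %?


Formula: Yield = finished / raw * 100
Substituting: Yield = 29.9870 / 52.8160 * 100
Result: 56.7764 %


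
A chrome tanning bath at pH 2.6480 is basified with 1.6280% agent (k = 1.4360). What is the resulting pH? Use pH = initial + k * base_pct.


Formula: pH_final = pH_initial + k * base_pct
Substituting: pH_final = 2.6480 + 1.4360 * 1.6280
Result: 4.9858


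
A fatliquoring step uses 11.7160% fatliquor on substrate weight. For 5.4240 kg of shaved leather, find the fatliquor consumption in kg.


Formula: Fat = substrate * pct / 100
Substituting: Fat = 5.4240 * 11.7160 / 100
Result: 0.6355 kg


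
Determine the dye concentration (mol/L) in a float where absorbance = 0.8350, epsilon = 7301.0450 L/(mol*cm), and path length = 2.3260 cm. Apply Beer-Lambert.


Formula: c = A / (epsilon * l)
Substituting: c = 0.8350 / (7301.0450 * 2.3260)
Result: 4.9169e-05 mol/L


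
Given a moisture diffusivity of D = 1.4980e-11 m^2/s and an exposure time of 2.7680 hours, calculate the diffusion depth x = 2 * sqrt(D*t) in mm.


t = 2.7680 hr * 3600 = 9964.8000 s
D * t = 1.4980e-11 * 9964.8000 = 1.4927e-07
x = 2 * sqrt(D*t) = 2 * sqrt(1.4927e-07) = 7.7272e-04 m = 0.7727 mm


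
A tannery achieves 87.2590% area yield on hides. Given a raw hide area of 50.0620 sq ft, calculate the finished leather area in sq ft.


Formula: finished = raw * yield / 100
Substituting: finished = 50.0620 * 87.2590 / 100
Result: 43.6836 sq ft


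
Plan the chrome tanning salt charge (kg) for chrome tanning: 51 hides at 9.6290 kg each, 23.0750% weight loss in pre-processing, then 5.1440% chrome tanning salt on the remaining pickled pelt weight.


Total_raw = N * avg_wt = 51 * 9.6290 = 491.0790 kg
Substrate = Total_raw * (1 - loss/100) = 491.0790 * (1 - 23.0750/100) = 377.7625 kg
Chrome = Substrate * pct / 100 = 377.7625 * 5.1440 / 100 = 19.4321 kg


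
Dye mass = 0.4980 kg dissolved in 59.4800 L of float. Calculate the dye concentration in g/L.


Formula: Conc = dye_mass(kg) / volume(L) * 1000
Substituting: Conc = 0.4980 / 59.4800 * 1000
Result: 8.3726 g/L


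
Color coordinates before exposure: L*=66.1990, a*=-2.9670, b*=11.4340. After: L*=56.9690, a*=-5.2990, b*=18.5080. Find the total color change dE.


dL = -9.2300, da = -2.3320, db = 7.0740
dE = sqrt((-9.2300)^2 + (-2.3320)^2 + 7.0740^2) = 11.8605


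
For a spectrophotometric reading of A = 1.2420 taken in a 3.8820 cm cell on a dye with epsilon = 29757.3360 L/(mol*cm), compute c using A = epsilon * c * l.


Formula: c = A / (epsilon * l)
Substituting: c = 1.2420 / (29757.3360 * 3.8820)
Result: 1.0752e-05 mol/L


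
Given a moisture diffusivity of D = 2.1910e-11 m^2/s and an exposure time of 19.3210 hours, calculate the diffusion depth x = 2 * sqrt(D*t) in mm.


t = 19.3210 hr * 3600 = 69555.6000 s
D * t = 2.1910e-11 * 69555.6000 = 1.5240e-06
x = 2 * sqrt(D*t) = 2 * sqrt(1.5240e-06) = 0.00246898 m = 2.4690 mm


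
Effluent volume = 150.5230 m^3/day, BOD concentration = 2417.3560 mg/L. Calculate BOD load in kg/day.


Formula: BOD_load = volume * conc / 1000
Substituting: BOD_load = 150.5230 * 2417.3560 / 1000
Result: 363.8677 kg/day


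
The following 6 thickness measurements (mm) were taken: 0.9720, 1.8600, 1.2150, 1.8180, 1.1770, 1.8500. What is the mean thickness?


Formula: Average = sum / n
Substituting: Average = 8.8920 / 6
Result: 1.4820 mm


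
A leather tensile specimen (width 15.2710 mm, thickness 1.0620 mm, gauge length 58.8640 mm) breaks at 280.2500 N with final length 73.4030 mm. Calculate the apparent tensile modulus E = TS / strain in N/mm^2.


TS = F / (w * t) = 280.2500 / (15.2710 * 1.0620) = 17.2804 N/mm^2
strain = (Lf - L0) / L0 = (73.4030 - 58.8640) / 58.8640 = 0.2470
E = TS / strain = 17.2804 / 0.2470 = 69.9631 N/mm^2


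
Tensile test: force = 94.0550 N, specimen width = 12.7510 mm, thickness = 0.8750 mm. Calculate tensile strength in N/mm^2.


Formula: TS = force / (width * thickness)
Substituting: TS = 94.0550 / (12.7510 * 0.8750)
Result: 8.4300 N/mm^2


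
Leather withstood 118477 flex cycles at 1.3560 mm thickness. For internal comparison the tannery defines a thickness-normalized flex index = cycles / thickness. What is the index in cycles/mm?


Formula: Index = cycles / thickness
Substituting: Index = 118477 / 1.3560
Result: 87372.4189 cycles/mm


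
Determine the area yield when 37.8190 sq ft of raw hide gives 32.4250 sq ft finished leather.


Formula: Yield = finished / raw * 100
Substituting: Yield = 32.4250 / 37.8190 * 100
Result: 85.7373 %


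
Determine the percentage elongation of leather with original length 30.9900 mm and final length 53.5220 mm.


Formula: Elongation = (Lf - L0) / L0 * 100
Substituting: Elongation = (53.5220 - 30.9900) / 30.9900 * 100
Result: 72.7073 %


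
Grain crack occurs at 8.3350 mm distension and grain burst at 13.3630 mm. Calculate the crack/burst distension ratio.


Formula: Ratio = crack / burst
Substituting: Ratio = 8.3350 / 13.3630
Result: 0.6237


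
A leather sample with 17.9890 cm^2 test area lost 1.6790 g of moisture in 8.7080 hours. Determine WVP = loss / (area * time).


Formula: WVP = loss / (area * time)
Substituting: WVP = 1.6790 / (17.9890 * 8.7080)
Result: 0.0107183 g/(cm^2*hr)


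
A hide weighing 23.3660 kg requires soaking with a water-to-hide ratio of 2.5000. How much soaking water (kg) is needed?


Formula: Water = hide_weight * ratio
Substituting: Water = 23.3660 * 2.5000
Result: 58.4150 kg


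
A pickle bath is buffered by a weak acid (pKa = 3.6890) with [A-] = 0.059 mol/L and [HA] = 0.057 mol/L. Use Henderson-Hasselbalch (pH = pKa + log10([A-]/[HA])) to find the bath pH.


ratio = [A-] / [HA] = 0.059 / 0.057 = 1.0351
log10(ratio) = 0.0149772
pH = pKa + log10(ratio) = 3.6890 + 0.0149772 = 3.7040


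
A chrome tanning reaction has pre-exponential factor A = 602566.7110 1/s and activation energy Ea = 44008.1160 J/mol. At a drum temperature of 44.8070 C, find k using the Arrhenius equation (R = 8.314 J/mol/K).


T_K = T_C + 273.15 = 44.8070 + 273.15 = 317.9570 K
exponent = -Ea / (R * T_K) = -44008.1160 / (8.314 * 317.9570) = -16.6477
k = A * exp(exponent) = 602566.7110 * exp(-16.6477) = 0.0354812 1/s


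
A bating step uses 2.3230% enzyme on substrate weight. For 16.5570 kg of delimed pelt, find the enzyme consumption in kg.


Formula: Enzyme = substrate * pct / 100
Substituting: Enzyme = 16.5570 * 2.3230 / 100
Result: 0.3846 kg


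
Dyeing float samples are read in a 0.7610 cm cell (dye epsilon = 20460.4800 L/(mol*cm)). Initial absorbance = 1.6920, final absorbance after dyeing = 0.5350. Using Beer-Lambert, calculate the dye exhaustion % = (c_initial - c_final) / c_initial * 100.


c_initial = A_i / (epsilon * l) = 1.6920 / (20460.4800 * 0.7610) = 1.0867e-04 mol/L
c_final = A_f / (epsilon * l) = 0.5350 / (20460.4800 * 0.7610) = 3.4360e-05 mol/L
Exhaustion = (c_initial - c_final) / c_initial * 100 = (1.0867e-04 - 3.4360e-05) / 1.0867e-04 * 100 = 68.3806 %


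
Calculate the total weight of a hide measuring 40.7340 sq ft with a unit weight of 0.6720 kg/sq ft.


Formula: Weight = area * weight_per_sqft
Substituting: Weight = 40.7340 * 0.6720
Result: 27.3732 kg


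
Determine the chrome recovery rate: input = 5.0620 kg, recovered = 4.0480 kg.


Formula: Recovery = recovered / input * 100
Substituting: Recovery = 4.0480 / 5.0620 * 100
Result: 79.9684 %


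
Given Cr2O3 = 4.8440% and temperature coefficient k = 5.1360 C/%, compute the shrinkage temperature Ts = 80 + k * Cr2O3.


Formula: Ts = 80 + k * Cr2O3
Substituting: Ts = 80 + 5.1360 * 4.8440
Result: 104.8788 C


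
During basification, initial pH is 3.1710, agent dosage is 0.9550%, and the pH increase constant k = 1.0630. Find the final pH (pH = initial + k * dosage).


Formula: pH_final = pH_initial + k * base_pct
Substituting: pH_final = 3.1710 + 1.0630 * 0.9550
Result: 4.1862


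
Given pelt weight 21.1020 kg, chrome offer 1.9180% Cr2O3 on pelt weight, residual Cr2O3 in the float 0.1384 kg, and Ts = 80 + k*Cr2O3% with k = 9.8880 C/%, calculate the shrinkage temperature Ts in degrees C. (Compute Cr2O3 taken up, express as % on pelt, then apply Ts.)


Offered = pelt * offer_pct / 100 = 21.1020 * 1.9180 / 100 = 0.4047 kg
Uptake = offered - residual = 0.4047 - 0.1384 = 0.2663 kg
Cr2O3% on pelt = uptake / pelt * 100 = 0.2663 / 21.1020 * 100 = 1.2621 %
Ts = 80 + k * Cr2O3% = 80 + 9.8880 * 1.2621 = 92.4800 C


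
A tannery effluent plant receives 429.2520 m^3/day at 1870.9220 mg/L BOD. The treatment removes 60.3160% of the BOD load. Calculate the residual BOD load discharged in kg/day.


Load_in = volume * conc / 1000 = 429.2520 * 1870.9220 / 1000 = 803.0970 kg/day
Removed = Load_in * eff / 100 = 803.0970 * 60.3160 / 100 = 484.3960 kg/day
Load_out = Load_in - Removed = 803.0970 - 484.3960 = 318.7010 kg/day


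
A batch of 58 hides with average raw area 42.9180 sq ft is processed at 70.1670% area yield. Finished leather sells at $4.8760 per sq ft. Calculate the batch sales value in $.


Raw_total = N * avg_area = 58 * 42.9180 = 2489.2440 sq ft
Finished = Raw_total * yield / 100 = 2489.2440 * 70.1670 / 100 = 1746.6278 sq ft
Value = Finished * price = 1746.6278 * 4.8760 = 8516.5573 $
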